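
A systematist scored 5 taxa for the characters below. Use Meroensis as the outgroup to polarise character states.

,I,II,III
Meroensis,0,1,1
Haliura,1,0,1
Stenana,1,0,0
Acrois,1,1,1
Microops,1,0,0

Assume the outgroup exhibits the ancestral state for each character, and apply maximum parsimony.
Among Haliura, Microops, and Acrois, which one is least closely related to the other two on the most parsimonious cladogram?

Acrois

Character polarity is set by the outgroup: the derived state is whichever differs from the outgroup's state, so for II, III the derived state is '0', and for the remaining characters it is '1'.
I (derived state '1') is shared by all ingroup taxa — unites the whole ingroup.
II: derived state '0' in Haliura, Microops, and Stenana only — synapomorphy for {Haliura, Microops, Stenana}.
Only Microops and Stenana show the derived state '0' for III, supporting them as a clade.
Most parsimonious ingroup topology: ((Haliura,(Stenana,Microops)),Acrois).
Haliura and Microops share a more recent common ancestor with each other than either does with Acrois, so Acrois is the least closely related of the three.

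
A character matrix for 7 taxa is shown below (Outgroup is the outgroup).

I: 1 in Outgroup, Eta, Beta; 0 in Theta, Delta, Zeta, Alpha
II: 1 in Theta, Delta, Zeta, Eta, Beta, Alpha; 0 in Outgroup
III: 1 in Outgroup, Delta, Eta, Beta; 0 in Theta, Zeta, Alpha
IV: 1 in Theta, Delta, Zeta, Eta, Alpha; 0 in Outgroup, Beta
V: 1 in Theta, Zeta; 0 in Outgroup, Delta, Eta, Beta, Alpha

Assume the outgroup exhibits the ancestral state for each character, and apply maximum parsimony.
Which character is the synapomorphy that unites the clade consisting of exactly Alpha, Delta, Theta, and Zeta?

Character polarity is set by the outgroup: the derived state is whichever differs from the outgroup's state, so for I, III the derived state is '0', and for the remaining characters it is '1'.
I (derived state '0') is shared by Alpha, Delta, Theta, and Zeta — a synapomorphy uniting that clade.
II (derived state '1') is shared by all ingroup taxa — unites the whole ingroup.
III: derived state '0' in Alpha, Theta, and Zeta only — synapomorphy for {Alpha, Theta, Zeta}.
Only Alpha, Delta, Eta, Theta, and Zeta show the derived state '1' for IV, supporting them as a clade.
Only Theta and Zeta show the derived state '1' for V, supporting them as a clade.
Most parsimonious ingroup topology: (((((Theta,Zeta),Alpha),Delta),Eta),Beta).
The clade {Alpha, Delta, Theta, Zeta} is supported by I: its derived state '0' occurs in exactly those taxa and in no other taxon (including the outgroup).

I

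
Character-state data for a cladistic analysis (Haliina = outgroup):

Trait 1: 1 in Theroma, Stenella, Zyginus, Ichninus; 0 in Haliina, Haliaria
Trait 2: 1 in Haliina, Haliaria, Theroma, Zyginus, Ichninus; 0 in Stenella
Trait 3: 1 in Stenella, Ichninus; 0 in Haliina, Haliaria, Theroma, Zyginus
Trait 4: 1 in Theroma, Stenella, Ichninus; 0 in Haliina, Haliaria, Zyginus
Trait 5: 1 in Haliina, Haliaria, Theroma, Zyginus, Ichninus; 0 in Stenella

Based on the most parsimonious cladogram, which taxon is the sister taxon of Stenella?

Ichninus

Character polarity is set by the outgroup: the derived state is whichever differs from the outgroup's state, so for Trait 2, Trait 5 the derived state is '0', and for the remaining characters it is '1'.
Only Ichninus, Stenella, Theroma, and Zyginus show the derived state '1' for Trait 1, supporting them as a clade.
Trait 2: derived state '0' in Stenella only — an autapomorphy, so it tells us nothing about relationships among taxa.
Trait 3 (derived state '1') is shared by Ichninus and Stenella — a synapomorphy uniting that clade.
Trait 4: derived state '1' in Ichninus, Stenella, and Theroma only — synapomorphy for {Ichninus, Stenella, Theroma}.
Trait 5: derived state '0' in Stenella only — an autapomorphy, so it tells us nothing about relationships among taxa.
Most parsimonious ingroup topology: (Haliaria,((Theroma,(Stenella,Ichninus)),Zyginus)).
Stenella and Ichninus form a cherry on this tree, so they are sister taxa.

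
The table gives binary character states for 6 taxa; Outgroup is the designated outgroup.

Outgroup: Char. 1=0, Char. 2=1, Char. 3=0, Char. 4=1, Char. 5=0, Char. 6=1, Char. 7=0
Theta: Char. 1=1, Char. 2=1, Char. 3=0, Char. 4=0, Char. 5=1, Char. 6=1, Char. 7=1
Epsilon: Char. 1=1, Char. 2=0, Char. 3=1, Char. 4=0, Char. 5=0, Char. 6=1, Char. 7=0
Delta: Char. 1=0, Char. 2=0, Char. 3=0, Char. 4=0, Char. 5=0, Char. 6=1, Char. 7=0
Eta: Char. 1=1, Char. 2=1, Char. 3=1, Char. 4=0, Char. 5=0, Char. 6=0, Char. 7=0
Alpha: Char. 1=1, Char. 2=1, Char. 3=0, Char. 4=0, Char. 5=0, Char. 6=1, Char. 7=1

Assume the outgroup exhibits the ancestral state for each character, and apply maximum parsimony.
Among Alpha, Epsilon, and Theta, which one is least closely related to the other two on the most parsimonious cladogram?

Character polarity is set by the outgroup: the derived state is whichever differs from the outgroup's state, so for Char. 2, Char. 4, Char. 6 the derived state is '0', and for the remaining characters it is '1'.
Only Alpha, Epsilon, Eta, and Theta show the derived state '1' for Char. 1, supporting them as a clade.
Char. 2 (state '0') occurs in Delta and Epsilon but conflicts with the nesting implied by the other characters — most parsimoniously interpreted as homoplasy.
Char. 3: derived state '1' in Epsilon and Eta only — synapomorphy for {Epsilon, Eta}.
All ingroup taxa share the derived state '0' for Char. 4; it defines the ingroup but does not resolve relationships within it.
Char. 5 (derived state '1') is unique to Theta (autapomorphy; uninformative for grouping).
Char. 6 (derived state '0') is unique to Eta (autapomorphy; uninformative for grouping).
Char. 7 (derived state '1') is shared by Alpha and Theta — a synapomorphy uniting that clade.
Most parsimonious ingroup topology: (((Theta,Alpha),(Epsilon,Eta)),Delta).
Theta and Alpha share a more recent common ancestor with each other than either does with Epsilon, so Epsilon is the least closely related of the three.

Epsilon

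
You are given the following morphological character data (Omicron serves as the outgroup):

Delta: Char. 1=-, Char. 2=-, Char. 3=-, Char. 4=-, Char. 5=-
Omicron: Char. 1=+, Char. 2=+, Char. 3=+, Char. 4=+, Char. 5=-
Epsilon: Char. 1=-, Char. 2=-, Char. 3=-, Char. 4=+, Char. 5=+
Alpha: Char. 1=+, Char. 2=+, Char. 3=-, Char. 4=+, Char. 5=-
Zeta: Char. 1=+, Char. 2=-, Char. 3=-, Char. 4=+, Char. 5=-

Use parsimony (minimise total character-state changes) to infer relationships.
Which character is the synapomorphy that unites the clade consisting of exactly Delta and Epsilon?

Char. 1

Character polarity is set by the outgroup: the derived state is whichever differs from the outgroup's state, so for Char. 1, Char. 2, Char. 3, Char. 4 the derived state is '-', and for the remaining characters it is '+'.
Char. 1 (derived state '-') is shared by Delta and Epsilon — a synapomorphy uniting that clade.
Only Delta, Epsilon, and Zeta show the derived state '-' for Char. 2, supporting them as a clade.
Char. 3 (derived state '-') is shared by all ingroup taxa — unites the whole ingroup.
Char. 4 (derived state '-') is unique to Delta (autapomorphy; uninformative for grouping).
Char. 5 (derived state '+') is unique to Epsilon (autapomorphy; uninformative for grouping).
Most parsimonious ingroup topology: (((Delta,Epsilon),Zeta),Alpha).
The clade {Delta, Epsilon} is supported by Char. 1: its derived state '-' occurs in exactly those taxa and in no other taxon (including the outgroup).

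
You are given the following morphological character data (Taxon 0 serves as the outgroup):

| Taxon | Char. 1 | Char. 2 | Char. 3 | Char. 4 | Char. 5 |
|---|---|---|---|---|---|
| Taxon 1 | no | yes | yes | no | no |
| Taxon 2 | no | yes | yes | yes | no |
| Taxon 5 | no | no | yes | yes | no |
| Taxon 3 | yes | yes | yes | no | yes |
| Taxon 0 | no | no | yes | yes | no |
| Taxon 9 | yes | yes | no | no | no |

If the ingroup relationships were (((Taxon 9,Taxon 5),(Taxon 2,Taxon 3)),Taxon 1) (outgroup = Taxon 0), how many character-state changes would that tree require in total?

Map each character onto (((Taxon 9,Taxon 5),(Taxon 2,Taxon 3)),Taxon 1) (rooted by Taxon 0) and count the minimum state changes it requires (Fitch parsimony):
Char. 1: 2; Char. 2: 2; Char. 3: 1; Char. 4: 3; Char. 5: 1.
Total tree length = 9.

9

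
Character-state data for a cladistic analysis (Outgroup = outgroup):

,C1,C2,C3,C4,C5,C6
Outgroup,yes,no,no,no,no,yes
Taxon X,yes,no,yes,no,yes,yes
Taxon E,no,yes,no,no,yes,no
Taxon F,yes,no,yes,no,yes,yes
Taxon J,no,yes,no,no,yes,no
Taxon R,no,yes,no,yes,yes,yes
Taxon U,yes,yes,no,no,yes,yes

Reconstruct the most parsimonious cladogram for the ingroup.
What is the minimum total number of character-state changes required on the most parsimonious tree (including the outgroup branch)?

6

Character polarity is set by the outgroup: the derived state is whichever differs from the outgroup's state, so for C1, C6 the derived state is 'no', and for the remaining characters it is 'yes'.
C1: derived state 'no' in Taxon E, Taxon J, and Taxon R only — synapomorphy for {Taxon E, Taxon J, Taxon R}.
C2: derived state 'yes' in Taxon E, Taxon J, Taxon R, and Taxon U only — synapomorphy for {Taxon E, Taxon J, Taxon R, Taxon U}.
Only Taxon F and Taxon X show the derived state 'yes' for C3, supporting them as a clade.
C4 (derived state 'yes') is unique to Taxon R (autapomorphy; uninformative for grouping).
All ingroup taxa share the derived state 'yes' for C5; it defines the ingroup but does not resolve relationships within it.
Only Taxon E and Taxon J show the derived state 'no' for C6, supporting them as a clade.
Most parsimonious ingroup topology: ((Taxon X,Taxon F),(((Taxon E,Taxon J),Taxon R),Taxon U)).
Changes per character on this tree: C1: 1; C2: 1; C3: 1; C4: 1; C5: 1; C6: 1.
Total = 6.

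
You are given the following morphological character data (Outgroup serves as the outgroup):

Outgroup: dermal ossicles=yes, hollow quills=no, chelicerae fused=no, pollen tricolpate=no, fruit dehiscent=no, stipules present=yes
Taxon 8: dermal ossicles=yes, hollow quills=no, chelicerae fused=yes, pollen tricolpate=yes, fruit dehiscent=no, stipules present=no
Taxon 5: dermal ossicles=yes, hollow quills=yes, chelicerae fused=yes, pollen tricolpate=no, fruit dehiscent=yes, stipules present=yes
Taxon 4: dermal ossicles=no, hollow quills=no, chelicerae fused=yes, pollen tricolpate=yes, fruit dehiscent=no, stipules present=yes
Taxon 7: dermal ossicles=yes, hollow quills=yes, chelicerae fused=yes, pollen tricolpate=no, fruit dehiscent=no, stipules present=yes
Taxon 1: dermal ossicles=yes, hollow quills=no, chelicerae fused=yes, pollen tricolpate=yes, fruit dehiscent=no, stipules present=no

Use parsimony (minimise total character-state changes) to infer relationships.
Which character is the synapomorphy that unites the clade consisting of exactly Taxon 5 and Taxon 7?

Character polarity is set by the outgroup: the derived state is whichever differs from the outgroup's state, so for dermal ossicles, stipules present the derived state is 'no', and for the remaining characters it is 'yes'.
dermal ossicles (derived state 'no') is unique to Taxon 4 (autapomorphy; uninformative for grouping).
hollow quills: derived state 'yes' in Taxon 5 and Taxon 7 only — synapomorphy for {Taxon 5, Taxon 7}.
chelicerae fused (derived state 'yes') is shared by all ingroup taxa — unites the whole ingroup.
pollen tricolpate: derived state 'yes' in Taxon 1, Taxon 4, and Taxon 8 only — synapomorphy for {Taxon 1, Taxon 4, Taxon 8}.
fruit dehiscent: derived state 'yes' in Taxon 5 only — an autapomorphy, so it tells us nothing about relationships among taxa.
stipules present: derived state 'no' in Taxon 1 and Taxon 8 only — synapomorphy for {Taxon 1, Taxon 8}.
Most parsimonious ingroup topology: (((Taxon 8,Taxon 1),Taxon 4),(Taxon 5,Taxon 7)).
The clade {Taxon 5, Taxon 7} is supported by hollow quills: its derived state 'yes' occurs in exactly those taxa and in no other taxon (including the outgroup).

hollow quills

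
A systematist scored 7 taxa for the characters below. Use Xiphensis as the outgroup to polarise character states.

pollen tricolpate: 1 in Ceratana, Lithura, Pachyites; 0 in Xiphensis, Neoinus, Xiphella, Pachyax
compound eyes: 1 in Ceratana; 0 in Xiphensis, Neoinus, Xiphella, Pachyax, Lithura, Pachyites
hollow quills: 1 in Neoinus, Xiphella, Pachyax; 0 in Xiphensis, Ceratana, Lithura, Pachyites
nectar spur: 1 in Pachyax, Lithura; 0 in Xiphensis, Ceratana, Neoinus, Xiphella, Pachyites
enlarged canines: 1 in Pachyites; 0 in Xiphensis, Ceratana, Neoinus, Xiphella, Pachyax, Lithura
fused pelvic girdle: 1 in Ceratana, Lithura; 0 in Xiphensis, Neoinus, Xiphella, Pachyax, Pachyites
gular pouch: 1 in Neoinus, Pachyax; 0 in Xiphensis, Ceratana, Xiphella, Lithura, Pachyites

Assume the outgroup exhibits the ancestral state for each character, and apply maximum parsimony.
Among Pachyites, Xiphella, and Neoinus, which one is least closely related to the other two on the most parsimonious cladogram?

The outgroup has state '0' for every character, so '1' is the derived state throughout.
pollen tricolpate: derived state '1' in Ceratana, Lithura, and Pachyites only — synapomorphy for {Ceratana, Lithura, Pachyites}.
compound eyes: derived state '1' in Ceratana only — an autapomorphy, so it tells us nothing about relationships among taxa.
Only Neoinus, Pachyax, and Xiphella show the derived state '1' for hollow quills, supporting them as a clade.
nectar spur (state '1') occurs in Lithura and Pachyax but conflicts with the nesting implied by the other characters — most parsimoniously interpreted as homoplasy.
enlarged canines (derived state '1') is unique to Pachyites (autapomorphy; uninformative for grouping).
Only Ceratana and Lithura show the derived state '1' for fused pelvic girdle, supporting them as a clade.
Only Neoinus and Pachyax show the derived state '1' for gular pouch, supporting them as a clade.
Most parsimonious ingroup topology: (((Ceratana,Lithura),Pachyites),((Neoinus,Pachyax),Xiphella)).
Neoinus and Xiphella share a more recent common ancestor with each other than either does with Pachyites, so Pachyites is the least closely related of the three.

Pachyites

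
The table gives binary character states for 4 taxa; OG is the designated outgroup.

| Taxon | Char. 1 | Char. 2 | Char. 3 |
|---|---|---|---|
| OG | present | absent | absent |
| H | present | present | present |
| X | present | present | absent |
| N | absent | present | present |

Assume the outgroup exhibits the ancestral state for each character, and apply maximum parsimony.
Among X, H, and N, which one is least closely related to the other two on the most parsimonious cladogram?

X

Character polarity is set by the outgroup: the derived state is whichever differs from the outgroup's state, so for Char. 1 the derived state is 'absent', and for the remaining characters it is 'present'.
Char. 1: derived state 'absent' in N only — an autapomorphy, so it tells us nothing about relationships among taxa.
Char. 2 (derived state 'present') is shared by all ingroup taxa — unites the whole ingroup.
Only H and N show the derived state 'present' for Char. 3, supporting them as a clade.
Most parsimonious ingroup topology: ((H,N),X).
H and N share a more recent common ancestor with each other than either does with X, so X is the least closely related of the three.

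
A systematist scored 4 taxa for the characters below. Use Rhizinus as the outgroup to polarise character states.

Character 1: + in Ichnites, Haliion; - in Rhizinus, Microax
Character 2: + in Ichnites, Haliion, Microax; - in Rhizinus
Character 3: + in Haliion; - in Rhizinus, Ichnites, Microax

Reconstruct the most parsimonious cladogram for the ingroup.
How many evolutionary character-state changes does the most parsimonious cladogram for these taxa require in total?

3

The outgroup has state '-' for every character, so '+' is the derived state throughout.
Only Haliion and Ichnites show the derived state '+' for Character 1, supporting them as a clade.
Character 2 (derived state '+') is shared by all ingroup taxa — unites the whole ingroup.
Character 3: derived state '+' in Haliion only — an autapomorphy, so it tells us nothing about relationships among taxa.
Most parsimonious ingroup topology: ((Ichnites,Haliion),Microax).
Changes per character on this tree: Character 1: 1; Character 2: 1; Character 3: 1.
Total = 3.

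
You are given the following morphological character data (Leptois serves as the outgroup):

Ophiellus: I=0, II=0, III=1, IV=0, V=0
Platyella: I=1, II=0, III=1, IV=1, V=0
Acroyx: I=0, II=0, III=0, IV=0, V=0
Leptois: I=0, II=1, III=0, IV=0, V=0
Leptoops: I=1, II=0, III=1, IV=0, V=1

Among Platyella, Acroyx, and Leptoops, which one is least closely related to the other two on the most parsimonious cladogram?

Character polarity is set by the outgroup: the derived state is whichever differs from the outgroup's state, so for II the derived state is '0', and for the remaining characters it is '1'.
I (derived state '1') is shared by Leptoops and Platyella — a synapomorphy uniting that clade.
II (derived state '0') is shared by all ingroup taxa — unites the whole ingroup.
III: derived state '1' in Leptoops, Ophiellus, and Platyella only — synapomorphy for {Leptoops, Ophiellus, Platyella}.
IV: derived state '1' in Platyella only — an autapomorphy, so it tells us nothing about relationships among taxa.
V (derived state '1') is unique to Leptoops (autapomorphy; uninformative for grouping).
Most parsimonious ingroup topology: ((Ophiellus,(Leptoops,Platyella)),Acroyx).
Leptoops and Platyella share a more recent common ancestor with each other than either does with Acroyx, so Acroyx is the least closely related of the three.

Acroyx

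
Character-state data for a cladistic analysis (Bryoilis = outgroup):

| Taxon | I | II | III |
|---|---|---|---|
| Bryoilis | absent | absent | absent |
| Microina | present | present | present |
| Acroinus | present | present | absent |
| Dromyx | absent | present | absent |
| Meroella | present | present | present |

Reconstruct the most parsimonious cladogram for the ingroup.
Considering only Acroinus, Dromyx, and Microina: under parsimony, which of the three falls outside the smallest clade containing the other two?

The outgroup has state 'absent' for every character, so 'present' is the derived state throughout.
I (derived state 'present') is shared by Acroinus, Meroella, and Microina — a synapomorphy uniting that clade.
All ingroup taxa share the derived state 'present' for II; it defines the ingroup but does not resolve relationships within it.
Only Meroella and Microina show the derived state 'present' for III, supporting them as a clade.
Most parsimonious ingroup topology: (((Microina,Meroella),Acroinus),Dromyx).
Acroinus and Microina share a more recent common ancestor with each other than either does with Dromyx, so Dromyx is the least closely related of the three.

Dromyx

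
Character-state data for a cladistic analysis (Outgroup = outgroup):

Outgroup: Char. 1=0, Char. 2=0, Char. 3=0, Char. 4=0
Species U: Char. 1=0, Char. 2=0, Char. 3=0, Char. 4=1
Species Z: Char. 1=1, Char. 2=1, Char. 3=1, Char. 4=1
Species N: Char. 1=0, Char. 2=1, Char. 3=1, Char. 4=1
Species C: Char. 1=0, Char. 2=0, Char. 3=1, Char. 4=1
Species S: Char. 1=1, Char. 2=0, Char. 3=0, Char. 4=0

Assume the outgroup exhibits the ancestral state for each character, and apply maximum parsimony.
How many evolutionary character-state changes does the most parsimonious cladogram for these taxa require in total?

The outgroup has state '0' for every character, so '1' is the derived state throughout.
Char. 1 groups Species S and Species Z, which is incompatible with the clades supported by the remaining characters; treating it as convergent (homoplasy) costs fewer steps than any alternative tree.
Only Species N and Species Z show the derived state '1' for Char. 2, supporting them as a clade.
Char. 3: derived state '1' in Species C, Species N, and Species Z only — synapomorphy for {Species C, Species N, Species Z}.
Char. 4: derived state '1' in Species C, Species N, Species U, and Species Z only — synapomorphy for {Species C, Species N, Species U, Species Z}.
Most parsimonious ingroup topology: ((Species U,((Species Z,Species N),Species C)),Species S).
Changes per character on this tree: Char. 1: 2; Char. 2: 1; Char. 3: 1; Char. 4: 1.
Total = 5.

5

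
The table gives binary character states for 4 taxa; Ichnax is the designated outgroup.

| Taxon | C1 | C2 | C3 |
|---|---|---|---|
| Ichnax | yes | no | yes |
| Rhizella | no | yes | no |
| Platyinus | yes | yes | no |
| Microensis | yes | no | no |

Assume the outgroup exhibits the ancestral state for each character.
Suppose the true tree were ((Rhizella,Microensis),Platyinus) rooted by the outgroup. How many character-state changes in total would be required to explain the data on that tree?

4

Map each character onto ((Rhizella,Microensis),Platyinus) (rooted by Ichnax) and count the minimum state changes it requires (Fitch parsimony):
C1: 1; C2: 2; C3: 1.
Total tree length = 4.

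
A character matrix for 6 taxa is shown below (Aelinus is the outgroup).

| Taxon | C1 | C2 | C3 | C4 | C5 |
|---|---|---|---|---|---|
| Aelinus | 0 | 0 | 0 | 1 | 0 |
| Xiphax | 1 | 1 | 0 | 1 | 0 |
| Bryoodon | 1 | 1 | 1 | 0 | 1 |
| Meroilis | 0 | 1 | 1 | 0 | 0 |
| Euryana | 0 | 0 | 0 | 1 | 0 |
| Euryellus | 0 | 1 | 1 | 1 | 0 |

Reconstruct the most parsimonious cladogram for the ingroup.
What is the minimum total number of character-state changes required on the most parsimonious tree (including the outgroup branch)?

Character polarity is set by the outgroup: the derived state is whichever differs from the outgroup's state, so for C4 the derived state is '0', and for the remaining characters it is '1'.
C1 (state '1') occurs in Bryoodon and Xiphax but conflicts with the nesting implied by the other characters — most parsimoniously interpreted as homoplasy.
C2: derived state '1' in Bryoodon, Euryellus, Meroilis, and Xiphax only — synapomorphy for {Bryoodon, Euryellus, Meroilis, Xiphax}.
Only Bryoodon, Euryellus, and Meroilis show the derived state '1' for C3, supporting them as a clade.
Only Bryoodon and Meroilis show the derived state '0' for C4, supporting them as a clade.
C5: derived state '1' in Bryoodon only — an autapomorphy, so it tells us nothing about relationships among taxa.
Most parsimonious ingroup topology: ((Xiphax,((Bryoodon,Meroilis),Euryellus)),Euryana).
Changes per character on this tree: C1: 2; C2: 1; C3: 1; C4: 1; C5: 1.
Total = 6.

6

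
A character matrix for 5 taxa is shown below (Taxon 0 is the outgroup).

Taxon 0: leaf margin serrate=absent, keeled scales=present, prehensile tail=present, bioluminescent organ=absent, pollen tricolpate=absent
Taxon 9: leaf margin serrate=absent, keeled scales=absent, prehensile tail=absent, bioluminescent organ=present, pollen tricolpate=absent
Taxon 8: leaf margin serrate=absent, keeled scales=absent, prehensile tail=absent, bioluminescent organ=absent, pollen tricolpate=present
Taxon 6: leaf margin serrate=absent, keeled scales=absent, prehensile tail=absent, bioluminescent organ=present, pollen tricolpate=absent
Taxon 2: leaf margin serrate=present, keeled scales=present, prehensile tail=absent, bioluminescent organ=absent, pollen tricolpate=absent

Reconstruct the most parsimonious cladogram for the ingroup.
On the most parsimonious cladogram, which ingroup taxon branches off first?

Character polarity is set by the outgroup: the derived state is whichever differs from the outgroup's state, so for keeled scales, prehensile tail the derived state is 'absent', and for the remaining characters it is 'present'.
leaf margin serrate (derived state 'present') is unique to Taxon 2 (autapomorphy; uninformative for grouping).
keeled scales: derived state 'absent' in Taxon 6, Taxon 8, and Taxon 9 only — synapomorphy for {Taxon 6, Taxon 8, Taxon 9}.
All ingroup taxa share the derived state 'absent' for prehensile tail; it defines the ingroup but does not resolve relationships within it.
bioluminescent organ: derived state 'present' in Taxon 6 and Taxon 9 only — synapomorphy for {Taxon 6, Taxon 9}.
pollen tricolpate (derived state 'present') is unique to Taxon 8 (autapomorphy; uninformative for grouping).
Most parsimonious ingroup topology: (((Taxon 9,Taxon 6),Taxon 8),Taxon 2).
Taxon 2 is sister to the clade containing all other ingroup taxa, so it is the earliest-diverging (most basal) ingroup lineage.

Taxon 2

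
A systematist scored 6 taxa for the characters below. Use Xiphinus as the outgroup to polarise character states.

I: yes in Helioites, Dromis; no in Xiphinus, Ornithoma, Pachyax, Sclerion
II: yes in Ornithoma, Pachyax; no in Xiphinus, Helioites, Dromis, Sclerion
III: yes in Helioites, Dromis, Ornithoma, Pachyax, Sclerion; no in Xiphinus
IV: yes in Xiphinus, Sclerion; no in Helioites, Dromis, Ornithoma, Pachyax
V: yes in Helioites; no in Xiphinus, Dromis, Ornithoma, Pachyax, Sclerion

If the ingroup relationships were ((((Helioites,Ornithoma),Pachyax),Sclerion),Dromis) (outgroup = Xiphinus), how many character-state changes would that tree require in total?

8

Map each character onto ((((Helioites,Ornithoma),Pachyax),Sclerion),Dromis) (rooted by Xiphinus) and count the minimum state changes it requires (Fitch parsimony):
I: 2; II: 2; III: 1; IV: 2; V: 1.
Total tree length = 8.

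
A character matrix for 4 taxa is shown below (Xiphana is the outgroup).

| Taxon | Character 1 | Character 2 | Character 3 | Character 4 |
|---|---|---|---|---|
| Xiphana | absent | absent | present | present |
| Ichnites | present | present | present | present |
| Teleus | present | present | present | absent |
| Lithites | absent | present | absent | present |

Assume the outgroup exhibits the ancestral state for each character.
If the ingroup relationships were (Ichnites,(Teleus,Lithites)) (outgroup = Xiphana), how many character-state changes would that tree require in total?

Map each character onto (Ichnites,(Teleus,Lithites)) (rooted by Xiphana) and count the minimum state changes it requires (Fitch parsimony):
Character 1: 2; Character 2: 1; Character 3: 1; Character 4: 1.
Total tree length = 5.

5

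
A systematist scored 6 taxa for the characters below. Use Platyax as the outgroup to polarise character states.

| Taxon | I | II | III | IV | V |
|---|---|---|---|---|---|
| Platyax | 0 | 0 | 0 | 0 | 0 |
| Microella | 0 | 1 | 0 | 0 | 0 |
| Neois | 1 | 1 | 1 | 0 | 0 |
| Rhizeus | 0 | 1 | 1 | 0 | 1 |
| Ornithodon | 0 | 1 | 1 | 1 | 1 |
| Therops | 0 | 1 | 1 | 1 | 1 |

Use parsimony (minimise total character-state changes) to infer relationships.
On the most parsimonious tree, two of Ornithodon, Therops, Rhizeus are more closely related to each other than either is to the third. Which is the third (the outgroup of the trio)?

Rhizeus

The outgroup has state '0' for every character, so '1' is the derived state throughout.
I (derived state '1') is unique to Neois (autapomorphy; uninformative for grouping).
II (derived state '1') is shared by all ingroup taxa — unites the whole ingroup.
Only Neois, Ornithodon, Rhizeus, and Therops show the derived state '1' for III, supporting them as a clade.
IV: derived state '1' in Ornithodon and Therops only — synapomorphy for {Ornithodon, Therops}.
V: derived state '1' in Ornithodon, Rhizeus, and Therops only — synapomorphy for {Ornithodon, Rhizeus, Therops}.
Most parsimonious ingroup topology: (Microella,(Neois,(Rhizeus,(Ornithodon,Therops)))).
Ornithodon and Therops share a more recent common ancestor with each other than either does with Rhizeus, so Rhizeus is the least closely related of the three.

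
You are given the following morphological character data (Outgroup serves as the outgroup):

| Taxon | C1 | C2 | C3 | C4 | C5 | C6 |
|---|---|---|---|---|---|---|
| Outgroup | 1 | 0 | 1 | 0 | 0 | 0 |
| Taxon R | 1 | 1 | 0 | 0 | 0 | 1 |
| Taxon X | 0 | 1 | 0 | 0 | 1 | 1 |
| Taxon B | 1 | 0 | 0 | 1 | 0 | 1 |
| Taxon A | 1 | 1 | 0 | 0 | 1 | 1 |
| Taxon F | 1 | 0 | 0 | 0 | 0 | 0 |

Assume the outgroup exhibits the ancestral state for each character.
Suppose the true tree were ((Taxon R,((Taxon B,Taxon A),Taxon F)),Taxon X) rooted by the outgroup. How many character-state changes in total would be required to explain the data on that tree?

10

Map each character onto ((Taxon R,((Taxon B,Taxon A),Taxon F)),Taxon X) (rooted by Outgroup) and count the minimum state changes it requires (Fitch parsimony):
C1: 1; C2: 3; C3: 1; C4: 1; C5: 2; C6: 2.
Total tree length = 10.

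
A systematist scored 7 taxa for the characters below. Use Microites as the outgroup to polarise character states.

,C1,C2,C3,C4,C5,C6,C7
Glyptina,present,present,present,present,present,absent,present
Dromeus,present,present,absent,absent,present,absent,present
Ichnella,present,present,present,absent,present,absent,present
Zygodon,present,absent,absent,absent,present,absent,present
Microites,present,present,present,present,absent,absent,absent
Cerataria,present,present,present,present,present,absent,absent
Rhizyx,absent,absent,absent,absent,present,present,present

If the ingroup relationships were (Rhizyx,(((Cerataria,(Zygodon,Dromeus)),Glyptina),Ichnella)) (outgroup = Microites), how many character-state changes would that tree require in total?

Map each character onto (Rhizyx,(((Cerataria,(Zygodon,Dromeus)),Glyptina),Ichnella)) (rooted by Microites) and count the minimum state changes it requires (Fitch parsimony):
C1: 1; C2: 2; C3: 2; C4: 3; C5: 1; C6: 1; C7: 2.
Total tree length = 12.

12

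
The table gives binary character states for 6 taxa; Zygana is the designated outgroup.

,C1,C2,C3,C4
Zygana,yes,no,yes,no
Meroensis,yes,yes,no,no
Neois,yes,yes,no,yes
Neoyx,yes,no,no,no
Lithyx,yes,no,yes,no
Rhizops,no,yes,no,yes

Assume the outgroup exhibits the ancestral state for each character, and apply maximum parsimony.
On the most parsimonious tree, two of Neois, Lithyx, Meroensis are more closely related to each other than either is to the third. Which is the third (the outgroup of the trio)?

Lithyx

Character polarity is set by the outgroup: the derived state is whichever differs from the outgroup's state, so for C1, C3 the derived state is 'no', and for the remaining characters it is 'yes'.
C1: derived state 'no' in Rhizops only — an autapomorphy, so it tells us nothing about relationships among taxa.
C2: derived state 'yes' in Meroensis, Neois, and Rhizops only — synapomorphy for {Meroensis, Neois, Rhizops}.
Only Meroensis, Neois, Neoyx, and Rhizops show the derived state 'no' for C3, supporting them as a clade.
Only Neois and Rhizops show the derived state 'yes' for C4, supporting them as a clade.
Most parsimonious ingroup topology: (((Meroensis,(Neois,Rhizops)),Neoyx),Lithyx).
Meroensis and Neois share a more recent common ancestor with each other than either does with Lithyx, so Lithyx is the least closely related of the three.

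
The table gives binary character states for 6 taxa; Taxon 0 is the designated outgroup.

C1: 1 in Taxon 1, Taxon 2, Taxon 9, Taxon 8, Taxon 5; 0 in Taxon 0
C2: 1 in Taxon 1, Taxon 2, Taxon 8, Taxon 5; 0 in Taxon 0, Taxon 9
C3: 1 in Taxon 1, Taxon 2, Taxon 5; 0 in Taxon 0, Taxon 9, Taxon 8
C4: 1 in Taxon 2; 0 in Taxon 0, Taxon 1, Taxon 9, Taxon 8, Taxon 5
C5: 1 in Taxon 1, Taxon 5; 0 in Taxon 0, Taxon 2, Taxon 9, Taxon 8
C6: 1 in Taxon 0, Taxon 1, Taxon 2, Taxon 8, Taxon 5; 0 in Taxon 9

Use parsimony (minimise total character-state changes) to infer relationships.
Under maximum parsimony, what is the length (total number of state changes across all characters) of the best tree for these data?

Character polarity is set by the outgroup: the derived state is whichever differs from the outgroup's state, so for C6 the derived state is '0', and for the remaining characters it is '1'.
All ingroup taxa share the derived state '1' for C1; it defines the ingroup but does not resolve relationships within it.
C2 (derived state '1') is shared by Taxon 1, Taxon 2, Taxon 5, and Taxon 8 — a synapomorphy uniting that clade.
C3 (derived state '1') is shared by Taxon 1, Taxon 2, and Taxon 5 — a synapomorphy uniting that clade.
C4 (derived state '1') is unique to Taxon 2 (autapomorphy; uninformative for grouping).
C5: derived state '1' in Taxon 1 and Taxon 5 only — synapomorphy for {Taxon 1, Taxon 5}.
C6: derived state '0' in Taxon 9 only — an autapomorphy, so it tells us nothing about relationships among taxa.
Most parsimonious ingroup topology: ((((Taxon 1,Taxon 5),Taxon 2),Taxon 8),Taxon 9).
Changes per character on this tree: C1: 1; C2: 1; C3: 1; C4: 1; C5: 1; C6: 1.
Total = 6.

6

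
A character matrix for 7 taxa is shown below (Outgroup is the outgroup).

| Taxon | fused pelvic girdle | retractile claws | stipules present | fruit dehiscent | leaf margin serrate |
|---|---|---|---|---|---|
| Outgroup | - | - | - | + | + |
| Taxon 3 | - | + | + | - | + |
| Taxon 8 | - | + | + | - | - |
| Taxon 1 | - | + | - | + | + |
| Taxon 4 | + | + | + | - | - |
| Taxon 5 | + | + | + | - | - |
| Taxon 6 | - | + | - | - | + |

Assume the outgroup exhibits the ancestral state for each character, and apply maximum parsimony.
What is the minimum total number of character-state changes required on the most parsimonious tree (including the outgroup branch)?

Character polarity is set by the outgroup: the derived state is whichever differs from the outgroup's state, so for fruit dehiscent, leaf margin serrate the derived state is '-', and for the remaining characters it is '+'.
fused pelvic girdle (derived state '+') is shared by Taxon 4 and Taxon 5 — a synapomorphy uniting that clade.
retractile claws (derived state '+') is shared by all ingroup taxa — unites the whole ingroup.
Only Taxon 3, Taxon 4, Taxon 5, and Taxon 8 show the derived state '+' for stipules present, supporting them as a clade.
fruit dehiscent (derived state '-') is shared by Taxon 3, Taxon 4, Taxon 5, Taxon 6, and Taxon 8 — a synapomorphy uniting that clade.
leaf margin serrate: derived state '-' in Taxon 4, Taxon 5, and Taxon 8 only — synapomorphy for {Taxon 4, Taxon 5, Taxon 8}.
Most parsimonious ingroup topology: (((Taxon 3,(Taxon 8,(Taxon 4,Taxon 5))),Taxon 6),Taxon 1).
Changes per character on this tree: fused pelvic girdle: 1; retractile claws: 1; stipules present: 1; fruit dehiscent: 1; leaf margin serrate: 1.
Total = 5.

5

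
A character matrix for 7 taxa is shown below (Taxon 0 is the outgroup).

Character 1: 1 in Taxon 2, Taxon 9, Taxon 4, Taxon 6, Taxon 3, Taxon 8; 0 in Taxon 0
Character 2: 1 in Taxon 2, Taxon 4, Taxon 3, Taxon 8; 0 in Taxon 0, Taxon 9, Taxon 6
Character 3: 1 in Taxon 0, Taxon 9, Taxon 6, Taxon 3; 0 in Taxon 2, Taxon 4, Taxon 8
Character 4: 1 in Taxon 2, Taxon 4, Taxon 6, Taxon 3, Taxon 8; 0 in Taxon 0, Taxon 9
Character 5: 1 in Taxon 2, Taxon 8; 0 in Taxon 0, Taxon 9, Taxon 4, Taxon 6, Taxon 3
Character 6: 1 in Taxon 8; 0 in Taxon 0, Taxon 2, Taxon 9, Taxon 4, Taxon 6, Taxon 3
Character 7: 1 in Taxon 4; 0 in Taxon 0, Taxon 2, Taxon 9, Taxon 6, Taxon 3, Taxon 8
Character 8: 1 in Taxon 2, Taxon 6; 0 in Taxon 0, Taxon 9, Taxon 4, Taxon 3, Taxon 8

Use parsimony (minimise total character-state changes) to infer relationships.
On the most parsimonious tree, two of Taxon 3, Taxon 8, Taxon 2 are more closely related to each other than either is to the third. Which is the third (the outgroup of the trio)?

Taxon 3

Character polarity is set by the outgroup: the derived state is whichever differs from the outgroup's state, so for Character 3 the derived state is '0', and for the remaining characters it is '1'.
All ingroup taxa share the derived state '1' for Character 1; it defines the ingroup but does not resolve relationships within it.
Character 2 (derived state '1') is shared by Taxon 2, Taxon 3, Taxon 4, and Taxon 8 — a synapomorphy uniting that clade.
Only Taxon 2, Taxon 4, and Taxon 8 show the derived state '0' for Character 3, supporting them as a clade.
Character 4 (derived state '1') is shared by Taxon 2, Taxon 3, Taxon 4, Taxon 6, and Taxon 8 — a synapomorphy uniting that clade.
Character 5 (derived state '1') is shared by Taxon 2 and Taxon 8 — a synapomorphy uniting that clade.
Character 6: derived state '1' in Taxon 8 only — an autapomorphy, so it tells us nothing about relationships among taxa.
Character 7: derived state '1' in Taxon 4 only — an autapomorphy, so it tells us nothing about relationships among taxa.
Character 8 groups Taxon 2 and Taxon 6, which is incompatible with the clades supported by the remaining characters; treating it as convergent (homoplasy) costs fewer steps than any alternative tree.
Most parsimonious ingroup topology: (((((Taxon 2,Taxon 8),Taxon 4),Taxon 3),Taxon 6),Taxon 9).
Taxon 8 and Taxon 2 share a more recent common ancestor with each other than either does with Taxon 3, so Taxon 3 is the least closely related of the three.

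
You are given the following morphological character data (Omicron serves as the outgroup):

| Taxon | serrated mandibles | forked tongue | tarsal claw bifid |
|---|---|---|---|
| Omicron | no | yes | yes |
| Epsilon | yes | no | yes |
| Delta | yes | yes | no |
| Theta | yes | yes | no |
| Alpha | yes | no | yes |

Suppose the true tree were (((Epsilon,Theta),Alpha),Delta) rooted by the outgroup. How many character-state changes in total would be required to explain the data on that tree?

5

Map each character onto (((Epsilon,Theta),Alpha),Delta) (rooted by Omicron) and count the minimum state changes it requires (Fitch parsimony):
serrated mandibles: 1; forked tongue: 2; tarsal claw bifid: 2.
Total tree length = 5.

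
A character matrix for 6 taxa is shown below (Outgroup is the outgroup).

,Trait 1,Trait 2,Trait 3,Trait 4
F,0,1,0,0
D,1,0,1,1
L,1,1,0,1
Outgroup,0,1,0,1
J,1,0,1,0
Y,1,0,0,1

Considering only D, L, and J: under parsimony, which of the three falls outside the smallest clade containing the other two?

L

Character polarity is set by the outgroup: the derived state is whichever differs from the outgroup's state, so for Trait 2, Trait 4 the derived state is '0', and for the remaining characters it is '1'.
Trait 1: derived state '1' in D, J, L, and Y only — synapomorphy for {D, J, L, Y}.
Only D, J, and Y show the derived state '0' for Trait 2, supporting them as a clade.
Trait 3: derived state '1' in D and J only — synapomorphy for {D, J}.
Trait 4 groups F and J, which is incompatible with the clades supported by the remaining characters; treating it as convergent (homoplasy) costs fewer steps than any alternative tree.
Most parsimonious ingroup topology: (((Y,(J,D)),L),F).
D and J share a more recent common ancestor with each other than either does with L, so L is the least closely related of the three.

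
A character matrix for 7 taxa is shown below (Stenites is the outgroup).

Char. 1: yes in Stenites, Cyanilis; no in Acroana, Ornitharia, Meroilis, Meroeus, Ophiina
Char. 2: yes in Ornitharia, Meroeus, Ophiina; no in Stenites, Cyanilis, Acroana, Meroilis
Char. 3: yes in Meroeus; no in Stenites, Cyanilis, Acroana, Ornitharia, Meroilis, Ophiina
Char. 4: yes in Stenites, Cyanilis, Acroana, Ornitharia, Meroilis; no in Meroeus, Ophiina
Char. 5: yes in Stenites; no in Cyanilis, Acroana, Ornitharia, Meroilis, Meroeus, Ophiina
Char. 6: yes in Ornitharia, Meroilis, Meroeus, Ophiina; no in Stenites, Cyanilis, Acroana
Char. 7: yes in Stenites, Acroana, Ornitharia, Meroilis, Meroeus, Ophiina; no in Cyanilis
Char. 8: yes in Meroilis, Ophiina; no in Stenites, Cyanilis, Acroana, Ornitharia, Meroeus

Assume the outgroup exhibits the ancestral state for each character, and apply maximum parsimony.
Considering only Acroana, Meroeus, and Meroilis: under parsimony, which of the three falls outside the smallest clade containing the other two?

Character polarity is set by the outgroup: the derived state is whichever differs from the outgroup's state, so for Char. 1, Char. 4, Char. 5, Char. 7 the derived state is 'no', and for the remaining characters it is 'yes'.
Char. 1: derived state 'no' in Acroana, Meroeus, Meroilis, Ophiina, and Ornitharia only — synapomorphy for {Acroana, Meroeus, Meroilis, Ophiina, Ornitharia}.
Char. 2 (derived state 'yes') is shared by Meroeus, Ophiina, and Ornitharia — a synapomorphy uniting that clade.
Char. 3: derived state 'yes' in Meroeus only — an autapomorphy, so it tells us nothing about relationships among taxa.
Char. 4: derived state 'no' in Meroeus and Ophiina only — synapomorphy for {Meroeus, Ophiina}.
All ingroup taxa share the derived state 'no' for Char. 5; it defines the ingroup but does not resolve relationships within it.
Char. 6: derived state 'yes' in Meroeus, Meroilis, Ophiina, and Ornitharia only — synapomorphy for {Meroeus, Meroilis, Ophiina, Ornitharia}.
Char. 7: derived state 'no' in Cyanilis only — an autapomorphy, so it tells us nothing about relationships among taxa.
Char. 8 (state 'yes') occurs in Meroilis and Ophiina but conflicts with the nesting implied by the other characters — most parsimoniously interpreted as homoplasy.
Most parsimonious ingroup topology: (Cyanilis,(Acroana,((Ornitharia,(Meroeus,Ophiina)),Meroilis))).
Meroeus and Meroilis share a more recent common ancestor with each other than either does with Acroana, so Acroana is the least closely related of the three.

Acroana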